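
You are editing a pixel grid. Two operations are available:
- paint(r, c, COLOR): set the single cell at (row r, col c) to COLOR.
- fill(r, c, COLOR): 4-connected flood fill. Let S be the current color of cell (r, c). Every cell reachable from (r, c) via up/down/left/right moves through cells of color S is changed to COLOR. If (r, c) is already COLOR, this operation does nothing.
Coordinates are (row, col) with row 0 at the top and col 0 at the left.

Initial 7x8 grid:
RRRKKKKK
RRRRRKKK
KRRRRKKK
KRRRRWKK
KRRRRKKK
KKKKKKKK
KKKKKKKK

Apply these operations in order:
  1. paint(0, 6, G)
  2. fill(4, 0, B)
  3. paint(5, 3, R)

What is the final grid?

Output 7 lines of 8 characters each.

Answer: RRRBBBGB
RRRRRBBB
BRRRRBBB
BRRRRWBB
BRRRRBBB
BBBRBBBB
BBBBBBBB

Derivation:
After op 1 paint(0,6,G):
RRRKKKGK
RRRRRKKK
KRRRRKKK
KRRRRWKK
KRRRRKKK
KKKKKKKK
KKKKKKKK
After op 2 fill(4,0,B) [34 cells changed]:
RRRBBBGB
RRRRRBBB
BRRRRBBB
BRRRRWBB
BRRRRBBB
BBBBBBBB
BBBBBBBB
After op 3 paint(5,3,R):
RRRBBBGB
RRRRRBBB
BRRRRBBB
BRRRRWBB
BRRRRBBB
BBBRBBBB
BBBBBBBB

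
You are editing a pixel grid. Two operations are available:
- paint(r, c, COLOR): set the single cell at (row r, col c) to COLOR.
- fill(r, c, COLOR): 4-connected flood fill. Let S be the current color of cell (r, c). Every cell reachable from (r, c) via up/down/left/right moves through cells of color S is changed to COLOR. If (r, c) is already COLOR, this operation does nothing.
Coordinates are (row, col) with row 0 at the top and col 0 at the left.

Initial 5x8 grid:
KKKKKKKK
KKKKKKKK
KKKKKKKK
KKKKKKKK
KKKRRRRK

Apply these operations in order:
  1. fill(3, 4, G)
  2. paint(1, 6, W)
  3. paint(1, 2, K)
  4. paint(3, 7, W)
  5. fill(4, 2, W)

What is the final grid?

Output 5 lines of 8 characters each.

After op 1 fill(3,4,G) [36 cells changed]:
GGGGGGGG
GGGGGGGG
GGGGGGGG
GGGGGGGG
GGGRRRRG
After op 2 paint(1,6,W):
GGGGGGGG
GGGGGGWG
GGGGGGGG
GGGGGGGG
GGGRRRRG
After op 3 paint(1,2,K):
GGGGGGGG
GGKGGGWG
GGGGGGGG
GGGGGGGG
GGGRRRRG
After op 4 paint(3,7,W):
GGGGGGGG
GGKGGGWG
GGGGGGGG
GGGGGGGW
GGGRRRRG
After op 5 fill(4,2,W) [32 cells changed]:
WWWWWWWW
WWKWWWWW
WWWWWWWW
WWWWWWWW
WWWRRRRG

Answer: WWWWWWWW
WWKWWWWW
WWWWWWWW
WWWWWWWW
WWWRRRRG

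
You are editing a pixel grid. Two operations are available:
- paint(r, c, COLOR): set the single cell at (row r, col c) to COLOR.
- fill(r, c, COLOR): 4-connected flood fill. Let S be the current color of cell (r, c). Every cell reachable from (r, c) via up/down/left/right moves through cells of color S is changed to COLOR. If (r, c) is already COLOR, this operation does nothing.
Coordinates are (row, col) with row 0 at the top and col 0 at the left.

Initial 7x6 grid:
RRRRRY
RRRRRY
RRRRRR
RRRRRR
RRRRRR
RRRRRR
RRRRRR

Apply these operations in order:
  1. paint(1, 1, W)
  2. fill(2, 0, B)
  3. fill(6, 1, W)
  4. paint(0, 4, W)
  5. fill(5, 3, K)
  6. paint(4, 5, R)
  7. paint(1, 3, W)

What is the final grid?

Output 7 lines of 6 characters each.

After op 1 paint(1,1,W):
RRRRRY
RWRRRY
RRRRRR
RRRRRR
RRRRRR
RRRRRR
RRRRRR
After op 2 fill(2,0,B) [39 cells changed]:
BBBBBY
BWBBBY
BBBBBB
BBBBBB
BBBBBB
BBBBBB
BBBBBB
After op 3 fill(6,1,W) [39 cells changed]:
WWWWWY
WWWWWY
WWWWWW
WWWWWW
WWWWWW
WWWWWW
WWWWWW
After op 4 paint(0,4,W):
WWWWWY
WWWWWY
WWWWWW
WWWWWW
WWWWWW
WWWWWW
WWWWWW
After op 5 fill(5,3,K) [40 cells changed]:
KKKKKY
KKKKKY
KKKKKK
KKKKKK
KKKKKK
KKKKKK
KKKKKK
After op 6 paint(4,5,R):
KKKKKY
KKKKKY
KKKKKK
KKKKKK
KKKKKR
KKKKKK
KKKKKK
After op 7 paint(1,3,W):
KKKKKY
KKKWKY
KKKKKK
KKKKKK
KKKKKR
KKKKKK
KKKKKK

Answer: KKKKKY
KKKWKY
KKKKKK
KKKKKK
KKKKKR
KKKKKK
KKKKKK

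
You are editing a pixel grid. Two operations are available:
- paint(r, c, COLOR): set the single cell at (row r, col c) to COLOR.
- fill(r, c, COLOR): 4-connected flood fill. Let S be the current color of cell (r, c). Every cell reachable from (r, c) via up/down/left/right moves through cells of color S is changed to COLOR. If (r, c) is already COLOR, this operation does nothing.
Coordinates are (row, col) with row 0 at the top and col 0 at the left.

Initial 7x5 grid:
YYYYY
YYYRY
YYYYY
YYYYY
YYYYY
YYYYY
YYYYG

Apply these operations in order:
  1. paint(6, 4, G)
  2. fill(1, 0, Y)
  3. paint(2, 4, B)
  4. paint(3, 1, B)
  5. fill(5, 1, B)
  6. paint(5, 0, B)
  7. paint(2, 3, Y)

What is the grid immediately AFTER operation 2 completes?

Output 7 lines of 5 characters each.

After op 1 paint(6,4,G):
YYYYY
YYYRY
YYYYY
YYYYY
YYYYY
YYYYY
YYYYG
After op 2 fill(1,0,Y) [0 cells changed]:
YYYYY
YYYRY
YYYYY
YYYYY
YYYYY
YYYYY
YYYYG

Answer: YYYYY
YYYRY
YYYYY
YYYYY
YYYYY
YYYYY
YYYYG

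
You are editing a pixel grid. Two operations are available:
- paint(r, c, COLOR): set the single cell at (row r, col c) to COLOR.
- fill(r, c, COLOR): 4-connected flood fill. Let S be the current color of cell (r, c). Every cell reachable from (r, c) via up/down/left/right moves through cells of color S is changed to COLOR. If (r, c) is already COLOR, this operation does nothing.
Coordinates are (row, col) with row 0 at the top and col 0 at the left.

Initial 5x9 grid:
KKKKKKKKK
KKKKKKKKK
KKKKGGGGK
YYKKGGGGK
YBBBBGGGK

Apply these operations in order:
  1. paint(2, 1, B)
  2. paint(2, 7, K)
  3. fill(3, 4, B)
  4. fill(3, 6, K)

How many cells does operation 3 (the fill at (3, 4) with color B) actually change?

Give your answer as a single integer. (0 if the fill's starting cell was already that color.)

After op 1 paint(2,1,B):
KKKKKKKKK
KKKKKKKKK
KBKKGGGGK
YYKKGGGGK
YBBBBGGGK
After op 2 paint(2,7,K):
KKKKKKKKK
KKKKKKKKK
KBKKGGGKK
YYKKGGGGK
YBBBBGGGK
After op 3 fill(3,4,B) [10 cells changed]:
KKKKKKKKK
KKKKKKKKK
KBKKBBBKK
YYKKBBBBK
YBBBBBBBK

Answer: 10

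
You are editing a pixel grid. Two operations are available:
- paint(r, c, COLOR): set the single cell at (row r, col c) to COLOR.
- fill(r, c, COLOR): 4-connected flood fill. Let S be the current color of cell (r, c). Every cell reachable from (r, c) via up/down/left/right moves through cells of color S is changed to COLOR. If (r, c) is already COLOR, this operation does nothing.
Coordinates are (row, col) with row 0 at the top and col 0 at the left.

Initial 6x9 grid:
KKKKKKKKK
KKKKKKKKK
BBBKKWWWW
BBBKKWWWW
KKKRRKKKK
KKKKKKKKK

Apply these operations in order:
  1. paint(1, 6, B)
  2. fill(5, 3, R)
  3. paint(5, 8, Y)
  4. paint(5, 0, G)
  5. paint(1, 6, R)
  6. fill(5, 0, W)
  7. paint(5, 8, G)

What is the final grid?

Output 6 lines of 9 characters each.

After op 1 paint(1,6,B):
KKKKKKKKK
KKKKKKBKK
BBBKKWWWW
BBBKKWWWW
KKKRRKKKK
KKKKKKKKK
After op 2 fill(5,3,R) [16 cells changed]:
KKKKKKKKK
KKKKKKBKK
BBBKKWWWW
BBBKKWWWW
RRRRRRRRR
RRRRRRRRR
After op 3 paint(5,8,Y):
KKKKKKKKK
KKKKKKBKK
BBBKKWWWW
BBBKKWWWW
RRRRRRRRR
RRRRRRRRY
After op 4 paint(5,0,G):
KKKKKKKKK
KKKKKKBKK
BBBKKWWWW
BBBKKWWWW
RRRRRRRRR
GRRRRRRRY
After op 5 paint(1,6,R):
KKKKKKKKK
KKKKKKRKK
BBBKKWWWW
BBBKKWWWW
RRRRRRRRR
GRRRRRRRY
After op 6 fill(5,0,W) [1 cells changed]:
KKKKKKKKK
KKKKKKRKK
BBBKKWWWW
BBBKKWWWW
RRRRRRRRR
WRRRRRRRY
After op 7 paint(5,8,G):
KKKKKKKKK
KKKKKKRKK
BBBKKWWWW
BBBKKWWWW
RRRRRRRRR
WRRRRRRRG

Answer: KKKKKKKKK
KKKKKKRKK
BBBKKWWWW
BBBKKWWWW
RRRRRRRRR
WRRRRRRRG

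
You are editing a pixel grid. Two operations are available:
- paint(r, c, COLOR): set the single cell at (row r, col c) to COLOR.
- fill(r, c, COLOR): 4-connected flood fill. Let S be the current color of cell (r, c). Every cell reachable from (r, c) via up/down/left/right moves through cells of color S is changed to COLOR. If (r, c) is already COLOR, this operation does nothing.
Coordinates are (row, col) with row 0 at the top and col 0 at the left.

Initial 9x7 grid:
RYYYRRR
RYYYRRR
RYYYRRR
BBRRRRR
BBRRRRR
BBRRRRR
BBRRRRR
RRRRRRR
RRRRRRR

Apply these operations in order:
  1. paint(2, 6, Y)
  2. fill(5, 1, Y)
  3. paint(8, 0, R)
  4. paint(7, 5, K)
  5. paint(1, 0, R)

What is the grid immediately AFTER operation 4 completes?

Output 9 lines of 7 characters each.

Answer: RYYYRRR
RYYYRRR
RYYYRRY
YYRRRRR
YYRRRRR
YYRRRRR
YYRRRRR
RRRRRKR
RRRRRRR

Derivation:
After op 1 paint(2,6,Y):
RYYYRRR
RYYYRRR
RYYYRRY
BBRRRRR
BBRRRRR
BBRRRRR
BBRRRRR
RRRRRRR
RRRRRRR
After op 2 fill(5,1,Y) [8 cells changed]:
RYYYRRR
RYYYRRR
RYYYRRY
YYRRRRR
YYRRRRR
YYRRRRR
YYRRRRR
RRRRRRR
RRRRRRR
After op 3 paint(8,0,R):
RYYYRRR
RYYYRRR
RYYYRRY
YYRRRRR
YYRRRRR
YYRRRRR
YYRRRRR
RRRRRRR
RRRRRRR
After op 4 paint(7,5,K):
RYYYRRR
RYYYRRR
RYYYRRY
YYRRRRR
YYRRRRR
YYRRRRR
YYRRRRR
RRRRRKR
RRRRRRR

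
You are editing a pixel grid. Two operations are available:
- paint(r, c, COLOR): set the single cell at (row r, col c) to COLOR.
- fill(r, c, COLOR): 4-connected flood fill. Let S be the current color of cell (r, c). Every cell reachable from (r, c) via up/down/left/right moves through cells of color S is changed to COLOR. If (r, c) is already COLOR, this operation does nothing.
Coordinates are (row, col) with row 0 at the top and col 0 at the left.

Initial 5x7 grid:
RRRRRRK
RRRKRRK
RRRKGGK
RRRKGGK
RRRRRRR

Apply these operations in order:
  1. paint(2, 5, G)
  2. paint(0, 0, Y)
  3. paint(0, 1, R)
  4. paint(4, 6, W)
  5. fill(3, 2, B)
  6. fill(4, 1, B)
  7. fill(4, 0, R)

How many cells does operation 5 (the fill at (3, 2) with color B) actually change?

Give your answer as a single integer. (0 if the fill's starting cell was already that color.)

Answer: 22

Derivation:
After op 1 paint(2,5,G):
RRRRRRK
RRRKRRK
RRRKGGK
RRRKGGK
RRRRRRR
After op 2 paint(0,0,Y):
YRRRRRK
RRRKRRK
RRRKGGK
RRRKGGK
RRRRRRR
After op 3 paint(0,1,R):
YRRRRRK
RRRKRRK
RRRKGGK
RRRKGGK
RRRRRRR
After op 4 paint(4,6,W):
YRRRRRK
RRRKRRK
RRRKGGK
RRRKGGK
RRRRRRW
After op 5 fill(3,2,B) [22 cells changed]:
YBBBBBK
BBBKBBK
BBBKGGK
BBBKGGK
BBBBBBW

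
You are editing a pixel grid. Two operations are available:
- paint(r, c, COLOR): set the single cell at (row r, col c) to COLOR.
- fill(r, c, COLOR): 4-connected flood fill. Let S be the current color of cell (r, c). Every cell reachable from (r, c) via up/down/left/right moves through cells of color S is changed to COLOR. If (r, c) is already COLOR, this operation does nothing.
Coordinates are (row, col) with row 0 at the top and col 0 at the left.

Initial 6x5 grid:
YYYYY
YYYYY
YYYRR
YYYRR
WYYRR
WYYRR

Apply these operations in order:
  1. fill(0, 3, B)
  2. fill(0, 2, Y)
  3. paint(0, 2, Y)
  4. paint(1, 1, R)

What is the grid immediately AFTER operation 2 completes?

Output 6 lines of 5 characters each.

Answer: YYYYY
YYYYY
YYYRR
YYYRR
WYYRR
WYYRR

Derivation:
After op 1 fill(0,3,B) [20 cells changed]:
BBBBB
BBBBB
BBBRR
BBBRR
WBBRR
WBBRR
After op 2 fill(0,2,Y) [20 cells changed]:
YYYYY
YYYYY
YYYRR
YYYRR
WYYRR
WYYRR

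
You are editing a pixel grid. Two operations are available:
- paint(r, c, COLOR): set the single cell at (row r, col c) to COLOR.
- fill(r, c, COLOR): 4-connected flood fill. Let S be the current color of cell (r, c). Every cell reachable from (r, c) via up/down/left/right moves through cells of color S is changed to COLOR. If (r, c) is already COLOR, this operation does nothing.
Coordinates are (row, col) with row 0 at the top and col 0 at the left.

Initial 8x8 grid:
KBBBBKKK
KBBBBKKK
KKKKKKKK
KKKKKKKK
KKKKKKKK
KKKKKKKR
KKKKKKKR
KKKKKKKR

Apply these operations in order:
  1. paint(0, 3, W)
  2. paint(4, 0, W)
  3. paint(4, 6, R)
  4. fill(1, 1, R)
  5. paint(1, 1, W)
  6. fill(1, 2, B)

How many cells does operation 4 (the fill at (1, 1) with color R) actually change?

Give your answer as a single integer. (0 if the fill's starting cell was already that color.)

After op 1 paint(0,3,W):
KBBWBKKK
KBBBBKKK
KKKKKKKK
KKKKKKKK
KKKKKKKK
KKKKKKKR
KKKKKKKR
KKKKKKKR
After op 2 paint(4,0,W):
KBBWBKKK
KBBBBKKK
KKKKKKKK
KKKKKKKK
WKKKKKKK
KKKKKKKR
KKKKKKKR
KKKKKKKR
After op 3 paint(4,6,R):
KBBWBKKK
KBBBBKKK
KKKKKKKK
KKKKKKKK
WKKKKKRK
KKKKKKKR
KKKKKKKR
KKKKKKKR
After op 4 fill(1,1,R) [7 cells changed]:
KRRWRKKK
KRRRRKKK
KKKKKKKK
KKKKKKKK
WKKKKKRK
KKKKKKKR
KKKKKKKR
KKKKKKKR

Answer: 7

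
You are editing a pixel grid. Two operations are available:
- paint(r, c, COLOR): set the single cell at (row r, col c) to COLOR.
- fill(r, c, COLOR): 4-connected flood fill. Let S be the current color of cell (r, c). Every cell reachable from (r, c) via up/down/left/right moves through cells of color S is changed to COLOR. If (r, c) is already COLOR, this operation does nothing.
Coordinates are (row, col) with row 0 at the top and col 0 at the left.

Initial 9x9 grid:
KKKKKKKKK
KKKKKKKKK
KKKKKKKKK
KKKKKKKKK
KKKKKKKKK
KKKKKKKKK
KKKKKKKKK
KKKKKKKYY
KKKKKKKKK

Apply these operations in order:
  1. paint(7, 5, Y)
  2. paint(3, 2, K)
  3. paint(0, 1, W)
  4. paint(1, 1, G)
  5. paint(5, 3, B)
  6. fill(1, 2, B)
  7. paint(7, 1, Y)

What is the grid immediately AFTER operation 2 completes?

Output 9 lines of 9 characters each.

After op 1 paint(7,5,Y):
KKKKKKKKK
KKKKKKKKK
KKKKKKKKK
KKKKKKKKK
KKKKKKKKK
KKKKKKKKK
KKKKKKKKK
KKKKKYKYY
KKKKKKKKK
After op 2 paint(3,2,K):
KKKKKKKKK
KKKKKKKKK
KKKKKKKKK
KKKKKKKKK
KKKKKKKKK
KKKKKKKKK
KKKKKKKKK
KKKKKYKYY
KKKKKKKKK

Answer: KKKKKKKKK
KKKKKKKKK
KKKKKKKKK
KKKKKKKKK
KKKKKKKKK
KKKKKKKKK
KKKKKKKKK
KKKKKYKYY
KKKKKKKKK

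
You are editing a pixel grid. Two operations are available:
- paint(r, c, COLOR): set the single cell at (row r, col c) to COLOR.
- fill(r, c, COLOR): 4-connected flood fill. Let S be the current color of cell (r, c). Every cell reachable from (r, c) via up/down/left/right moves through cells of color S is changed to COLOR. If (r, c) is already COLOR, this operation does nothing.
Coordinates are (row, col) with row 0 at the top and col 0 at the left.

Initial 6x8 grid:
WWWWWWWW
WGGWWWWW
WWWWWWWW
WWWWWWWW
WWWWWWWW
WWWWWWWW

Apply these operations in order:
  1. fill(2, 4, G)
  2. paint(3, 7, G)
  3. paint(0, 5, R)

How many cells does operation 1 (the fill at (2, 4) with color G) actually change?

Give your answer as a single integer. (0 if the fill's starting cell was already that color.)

After op 1 fill(2,4,G) [46 cells changed]:
GGGGGGGG
GGGGGGGG
GGGGGGGG
GGGGGGGG
GGGGGGGG
GGGGGGGG

Answer: 46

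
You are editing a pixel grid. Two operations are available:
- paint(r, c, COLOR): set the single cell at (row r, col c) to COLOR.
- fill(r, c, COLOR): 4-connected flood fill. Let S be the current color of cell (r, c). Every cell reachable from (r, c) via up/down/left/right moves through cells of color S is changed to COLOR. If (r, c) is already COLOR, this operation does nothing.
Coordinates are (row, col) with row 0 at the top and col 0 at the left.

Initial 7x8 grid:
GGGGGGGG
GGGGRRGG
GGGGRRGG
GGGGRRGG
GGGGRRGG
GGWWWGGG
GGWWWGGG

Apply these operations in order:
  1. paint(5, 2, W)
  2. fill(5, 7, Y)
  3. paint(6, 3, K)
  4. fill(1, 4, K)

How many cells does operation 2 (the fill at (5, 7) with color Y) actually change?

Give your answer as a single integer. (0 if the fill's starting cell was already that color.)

Answer: 42

Derivation:
After op 1 paint(5,2,W):
GGGGGGGG
GGGGRRGG
GGGGRRGG
GGGGRRGG
GGGGRRGG
GGWWWGGG
GGWWWGGG
After op 2 fill(5,7,Y) [42 cells changed]:
YYYYYYYY
YYYYRRYY
YYYYRRYY
YYYYRRYY
YYYYRRYY
YYWWWYYY
YYWWWYYY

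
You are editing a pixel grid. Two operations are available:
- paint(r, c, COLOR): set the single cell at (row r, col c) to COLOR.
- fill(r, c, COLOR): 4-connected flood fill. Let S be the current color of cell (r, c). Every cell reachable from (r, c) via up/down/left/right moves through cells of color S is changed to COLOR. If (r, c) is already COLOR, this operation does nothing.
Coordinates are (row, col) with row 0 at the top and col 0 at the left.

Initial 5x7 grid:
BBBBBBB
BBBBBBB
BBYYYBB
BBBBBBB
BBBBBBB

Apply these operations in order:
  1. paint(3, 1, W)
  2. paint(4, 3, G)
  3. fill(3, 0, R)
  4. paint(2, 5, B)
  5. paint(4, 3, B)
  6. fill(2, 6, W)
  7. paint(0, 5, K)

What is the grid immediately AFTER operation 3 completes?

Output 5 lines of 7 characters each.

After op 1 paint(3,1,W):
BBBBBBB
BBBBBBB
BBYYYBB
BWBBBBB
BBBBBBB
After op 2 paint(4,3,G):
BBBBBBB
BBBBBBB
BBYYYBB
BWBBBBB
BBBGBBB
After op 3 fill(3,0,R) [30 cells changed]:
RRRRRRR
RRRRRRR
RRYYYRR
RWRRRRR
RRRGRRR

Answer: RRRRRRR
RRRRRRR
RRYYYRR
RWRRRRR
RRRGRRR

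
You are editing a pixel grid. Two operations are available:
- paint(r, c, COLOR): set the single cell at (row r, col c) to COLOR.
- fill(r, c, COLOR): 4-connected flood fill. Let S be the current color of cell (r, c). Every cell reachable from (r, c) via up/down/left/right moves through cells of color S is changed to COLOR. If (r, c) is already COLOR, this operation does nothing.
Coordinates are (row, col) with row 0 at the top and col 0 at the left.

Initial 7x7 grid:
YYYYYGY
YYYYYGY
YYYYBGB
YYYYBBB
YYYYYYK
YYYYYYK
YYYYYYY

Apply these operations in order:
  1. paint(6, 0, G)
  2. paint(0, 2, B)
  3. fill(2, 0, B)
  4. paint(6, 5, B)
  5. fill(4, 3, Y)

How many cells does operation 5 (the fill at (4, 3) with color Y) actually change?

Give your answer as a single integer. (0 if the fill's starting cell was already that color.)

After op 1 paint(6,0,G):
YYYYYGY
YYYYYGY
YYYYBGB
YYYYBBB
YYYYYYK
YYYYYYK
GYYYYYY
After op 2 paint(0,2,B):
YYBYYGY
YYYYYGY
YYYYBGB
YYYYBBB
YYYYYYK
YYYYYYK
GYYYYYY
After op 3 fill(2,0,B) [35 cells changed]:
BBBBBGY
BBBBBGY
BBBBBGB
BBBBBBB
BBBBBBK
BBBBBBK
GBBBBBB
After op 4 paint(6,5,B):
BBBBBGY
BBBBBGY
BBBBBGB
BBBBBBB
BBBBBBK
BBBBBBK
GBBBBBB
After op 5 fill(4,3,Y) [41 cells changed]:
YYYYYGY
YYYYYGY
YYYYYGY
YYYYYYY
YYYYYYK
YYYYYYK
GYYYYYY

Answer: 41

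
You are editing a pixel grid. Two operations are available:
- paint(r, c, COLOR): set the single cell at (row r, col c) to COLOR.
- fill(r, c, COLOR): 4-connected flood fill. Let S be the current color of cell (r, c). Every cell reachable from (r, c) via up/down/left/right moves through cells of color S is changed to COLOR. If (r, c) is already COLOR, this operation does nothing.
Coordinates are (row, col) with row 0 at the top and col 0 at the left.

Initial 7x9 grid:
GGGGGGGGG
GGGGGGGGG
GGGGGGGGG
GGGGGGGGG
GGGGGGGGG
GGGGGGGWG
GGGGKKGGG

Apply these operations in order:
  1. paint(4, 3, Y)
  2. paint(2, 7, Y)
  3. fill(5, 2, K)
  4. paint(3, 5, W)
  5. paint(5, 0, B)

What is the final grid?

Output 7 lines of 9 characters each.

After op 1 paint(4,3,Y):
GGGGGGGGG
GGGGGGGGG
GGGGGGGGG
GGGGGGGGG
GGGYGGGGG
GGGGGGGWG
GGGGKKGGG
After op 2 paint(2,7,Y):
GGGGGGGGG
GGGGGGGGG
GGGGGGGYG
GGGGGGGGG
GGGYGGGGG
GGGGGGGWG
GGGGKKGGG
After op 3 fill(5,2,K) [58 cells changed]:
KKKKKKKKK
KKKKKKKKK
KKKKKKKYK
KKKKKKKKK
KKKYKKKKK
KKKKKKKWK
KKKKKKKKK
After op 4 paint(3,5,W):
KKKKKKKKK
KKKKKKKKK
KKKKKKKYK
KKKKKWKKK
KKKYKKKKK
KKKKKKKWK
KKKKKKKKK
After op 5 paint(5,0,B):
KKKKKKKKK
KKKKKKKKK
KKKKKKKYK
KKKKKWKKK
KKKYKKKKK
BKKKKKKWK
KKKKKKKKK

Answer: KKKKKKKKK
KKKKKKKKK
KKKKKKKYK
KKKKKWKKK
KKKYKKKKK
BKKKKKKWK
KKKKKKKKK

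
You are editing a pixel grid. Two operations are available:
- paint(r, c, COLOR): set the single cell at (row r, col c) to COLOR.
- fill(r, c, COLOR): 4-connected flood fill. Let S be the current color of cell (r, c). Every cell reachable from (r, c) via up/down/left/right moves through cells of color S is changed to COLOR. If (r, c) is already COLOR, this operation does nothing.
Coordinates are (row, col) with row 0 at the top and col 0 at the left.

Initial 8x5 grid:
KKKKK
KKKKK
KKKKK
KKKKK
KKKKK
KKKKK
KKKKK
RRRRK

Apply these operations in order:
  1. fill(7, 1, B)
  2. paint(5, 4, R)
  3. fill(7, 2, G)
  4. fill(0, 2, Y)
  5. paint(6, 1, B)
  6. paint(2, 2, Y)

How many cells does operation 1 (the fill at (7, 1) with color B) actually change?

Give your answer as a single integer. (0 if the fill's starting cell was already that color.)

After op 1 fill(7,1,B) [4 cells changed]:
KKKKK
KKKKK
KKKKK
KKKKK
KKKKK
KKKKK
KKKKK
BBBBK

Answer: 4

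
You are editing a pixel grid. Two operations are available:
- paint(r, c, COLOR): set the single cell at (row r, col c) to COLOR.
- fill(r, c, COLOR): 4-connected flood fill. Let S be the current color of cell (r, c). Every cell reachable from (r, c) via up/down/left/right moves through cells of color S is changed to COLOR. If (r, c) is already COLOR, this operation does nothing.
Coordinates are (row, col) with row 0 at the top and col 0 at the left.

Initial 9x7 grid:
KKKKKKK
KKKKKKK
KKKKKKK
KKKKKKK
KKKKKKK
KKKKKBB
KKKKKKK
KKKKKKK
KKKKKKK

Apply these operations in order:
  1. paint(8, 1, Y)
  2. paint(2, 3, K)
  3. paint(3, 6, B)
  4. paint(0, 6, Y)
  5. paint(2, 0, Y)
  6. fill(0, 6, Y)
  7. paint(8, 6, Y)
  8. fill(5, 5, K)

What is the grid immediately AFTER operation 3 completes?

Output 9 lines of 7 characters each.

Answer: KKKKKKK
KKKKKKK
KKKKKKK
KKKKKKB
KKKKKKK
KKKKKBB
KKKKKKK
KKKKKKK
KYKKKKK

Derivation:
After op 1 paint(8,1,Y):
KKKKKKK
KKKKKKK
KKKKKKK
KKKKKKK
KKKKKKK
KKKKKBB
KKKKKKK
KKKKKKK
KYKKKKK
After op 2 paint(2,3,K):
KKKKKKK
KKKKKKK
KKKKKKK
KKKKKKK
KKKKKKK
KKKKKBB
KKKKKKK
KKKKKKK
KYKKKKK
After op 3 paint(3,6,B):
KKKKKKK
KKKKKKK
KKKKKKK
KKKKKKB
KKKKKKK
KKKKKBB
KKKKKKK
KKKKKKK
KYKKKKK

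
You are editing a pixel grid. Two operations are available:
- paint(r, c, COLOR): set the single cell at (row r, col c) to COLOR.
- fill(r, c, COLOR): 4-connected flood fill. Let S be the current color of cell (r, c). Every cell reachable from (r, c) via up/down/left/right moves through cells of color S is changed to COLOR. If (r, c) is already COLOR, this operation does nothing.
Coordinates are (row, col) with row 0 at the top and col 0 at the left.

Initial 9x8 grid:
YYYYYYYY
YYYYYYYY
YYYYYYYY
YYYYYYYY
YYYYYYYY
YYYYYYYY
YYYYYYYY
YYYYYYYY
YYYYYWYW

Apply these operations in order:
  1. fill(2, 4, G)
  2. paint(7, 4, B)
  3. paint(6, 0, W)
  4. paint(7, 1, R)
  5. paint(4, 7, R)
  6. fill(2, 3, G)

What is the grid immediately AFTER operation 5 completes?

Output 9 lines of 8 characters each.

Answer: GGGGGGGG
GGGGGGGG
GGGGGGGG
GGGGGGGG
GGGGGGGR
GGGGGGGG
WGGGGGGG
GRGGBGGG
GGGGGWGW

Derivation:
After op 1 fill(2,4,G) [70 cells changed]:
GGGGGGGG
GGGGGGGG
GGGGGGGG
GGGGGGGG
GGGGGGGG
GGGGGGGG
GGGGGGGG
GGGGGGGG
GGGGGWGW
After op 2 paint(7,4,B):
GGGGGGGG
GGGGGGGG
GGGGGGGG
GGGGGGGG
GGGGGGGG
GGGGGGGG
GGGGGGGG
GGGGBGGG
GGGGGWGW
After op 3 paint(6,0,W):
GGGGGGGG
GGGGGGGG
GGGGGGGG
GGGGGGGG
GGGGGGGG
GGGGGGGG
WGGGGGGG
GGGGBGGG
GGGGGWGW
After op 4 paint(7,1,R):
GGGGGGGG
GGGGGGGG
GGGGGGGG
GGGGGGGG
GGGGGGGG
GGGGGGGG
WGGGGGGG
GRGGBGGG
GGGGGWGW
After op 5 paint(4,7,R):
GGGGGGGG
GGGGGGGG
GGGGGGGG
GGGGGGGG
GGGGGGGR
GGGGGGGG
WGGGGGGG
GRGGBGGG
GGGGGWGW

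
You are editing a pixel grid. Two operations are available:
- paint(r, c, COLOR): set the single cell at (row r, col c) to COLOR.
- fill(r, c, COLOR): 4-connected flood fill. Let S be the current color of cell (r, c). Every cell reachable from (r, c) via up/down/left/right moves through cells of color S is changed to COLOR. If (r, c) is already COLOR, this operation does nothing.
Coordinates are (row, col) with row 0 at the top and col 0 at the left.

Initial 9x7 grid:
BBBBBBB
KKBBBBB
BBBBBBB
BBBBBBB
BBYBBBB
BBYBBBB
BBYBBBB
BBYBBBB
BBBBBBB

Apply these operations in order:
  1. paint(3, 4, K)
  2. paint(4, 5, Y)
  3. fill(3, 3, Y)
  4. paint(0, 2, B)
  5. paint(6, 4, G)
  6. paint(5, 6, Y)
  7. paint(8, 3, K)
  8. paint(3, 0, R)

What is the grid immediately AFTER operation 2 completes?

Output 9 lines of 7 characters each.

After op 1 paint(3,4,K):
BBBBBBB
KKBBBBB
BBBBBBB
BBBBKBB
BBYBBBB
BBYBBBB
BBYBBBB
BBYBBBB
BBBBBBB
After op 2 paint(4,5,Y):
BBBBBBB
KKBBBBB
BBBBBBB
BBBBKBB
BBYBBYB
BBYBBBB
BBYBBBB
BBYBBBB
BBBBBBB

Answer: BBBBBBB
KKBBBBB
BBBBBBB
BBBBKBB
BBYBBYB
BBYBBBB
BBYBBBB
BBYBBBB
BBBBBBB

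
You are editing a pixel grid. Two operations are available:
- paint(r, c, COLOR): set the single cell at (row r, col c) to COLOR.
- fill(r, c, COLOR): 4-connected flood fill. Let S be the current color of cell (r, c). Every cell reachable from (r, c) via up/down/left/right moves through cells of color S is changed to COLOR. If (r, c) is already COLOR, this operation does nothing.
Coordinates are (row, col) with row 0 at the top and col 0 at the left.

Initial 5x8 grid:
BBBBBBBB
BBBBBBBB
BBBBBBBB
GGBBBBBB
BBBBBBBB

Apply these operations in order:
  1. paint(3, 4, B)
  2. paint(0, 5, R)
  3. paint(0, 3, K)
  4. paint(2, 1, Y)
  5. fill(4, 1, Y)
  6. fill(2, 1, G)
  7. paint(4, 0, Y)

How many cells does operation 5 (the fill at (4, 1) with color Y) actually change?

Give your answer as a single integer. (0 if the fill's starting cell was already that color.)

Answer: 35

Derivation:
After op 1 paint(3,4,B):
BBBBBBBB
BBBBBBBB
BBBBBBBB
GGBBBBBB
BBBBBBBB
After op 2 paint(0,5,R):
BBBBBRBB
BBBBBBBB
BBBBBBBB
GGBBBBBB
BBBBBBBB
After op 3 paint(0,3,K):
BBBKBRBB
BBBBBBBB
BBBBBBBB
GGBBBBBB
BBBBBBBB
After op 4 paint(2,1,Y):
BBBKBRBB
BBBBBBBB
BYBBBBBB
GGBBBBBB
BBBBBBBB
After op 5 fill(4,1,Y) [35 cells changed]:
YYYKYRYY
YYYYYYYY
YYYYYYYY
GGYYYYYY
YYYYYYYY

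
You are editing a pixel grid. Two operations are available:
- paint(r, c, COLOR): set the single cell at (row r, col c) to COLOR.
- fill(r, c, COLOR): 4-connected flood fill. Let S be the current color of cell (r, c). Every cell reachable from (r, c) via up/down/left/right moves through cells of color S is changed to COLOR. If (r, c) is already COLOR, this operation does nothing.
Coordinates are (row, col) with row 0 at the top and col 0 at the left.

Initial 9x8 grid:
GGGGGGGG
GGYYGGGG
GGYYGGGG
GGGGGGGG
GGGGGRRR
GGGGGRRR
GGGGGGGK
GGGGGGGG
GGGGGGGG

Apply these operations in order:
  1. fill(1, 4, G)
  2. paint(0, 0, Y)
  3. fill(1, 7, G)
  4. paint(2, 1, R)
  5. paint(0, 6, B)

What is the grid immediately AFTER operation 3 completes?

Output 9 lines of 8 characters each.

After op 1 fill(1,4,G) [0 cells changed]:
GGGGGGGG
GGYYGGGG
GGYYGGGG
GGGGGGGG
GGGGGRRR
GGGGGRRR
GGGGGGGK
GGGGGGGG
GGGGGGGG
After op 2 paint(0,0,Y):
YGGGGGGG
GGYYGGGG
GGYYGGGG
GGGGGGGG
GGGGGRRR
GGGGGRRR
GGGGGGGK
GGGGGGGG
GGGGGGGG
After op 3 fill(1,7,G) [0 cells changed]:
YGGGGGGG
GGYYGGGG
GGYYGGGG
GGGGGGGG
GGGGGRRR
GGGGGRRR
GGGGGGGK
GGGGGGGG
GGGGGGGG

Answer: YGGGGGGG
GGYYGGGG
GGYYGGGG
GGGGGGGG
GGGGGRRR
GGGGGRRR
GGGGGGGK
GGGGGGGG
GGGGGGGG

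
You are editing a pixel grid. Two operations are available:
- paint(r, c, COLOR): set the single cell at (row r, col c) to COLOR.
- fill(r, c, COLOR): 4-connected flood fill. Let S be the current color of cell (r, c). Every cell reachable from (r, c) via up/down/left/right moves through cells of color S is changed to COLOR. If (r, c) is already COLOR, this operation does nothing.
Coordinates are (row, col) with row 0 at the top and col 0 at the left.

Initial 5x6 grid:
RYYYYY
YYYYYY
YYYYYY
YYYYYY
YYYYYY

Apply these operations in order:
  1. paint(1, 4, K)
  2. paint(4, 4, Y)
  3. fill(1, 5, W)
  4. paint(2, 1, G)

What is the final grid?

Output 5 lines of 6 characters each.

After op 1 paint(1,4,K):
RYYYYY
YYYYKY
YYYYYY
YYYYYY
YYYYYY
After op 2 paint(4,4,Y):
RYYYYY
YYYYKY
YYYYYY
YYYYYY
YYYYYY
After op 3 fill(1,5,W) [28 cells changed]:
RWWWWW
WWWWKW
WWWWWW
WWWWWW
WWWWWW
After op 4 paint(2,1,G):
RWWWWW
WWWWKW
WGWWWW
WWWWWW
WWWWWW

Answer: RWWWWW
WWWWKW
WGWWWW
WWWWWW
WWWWWW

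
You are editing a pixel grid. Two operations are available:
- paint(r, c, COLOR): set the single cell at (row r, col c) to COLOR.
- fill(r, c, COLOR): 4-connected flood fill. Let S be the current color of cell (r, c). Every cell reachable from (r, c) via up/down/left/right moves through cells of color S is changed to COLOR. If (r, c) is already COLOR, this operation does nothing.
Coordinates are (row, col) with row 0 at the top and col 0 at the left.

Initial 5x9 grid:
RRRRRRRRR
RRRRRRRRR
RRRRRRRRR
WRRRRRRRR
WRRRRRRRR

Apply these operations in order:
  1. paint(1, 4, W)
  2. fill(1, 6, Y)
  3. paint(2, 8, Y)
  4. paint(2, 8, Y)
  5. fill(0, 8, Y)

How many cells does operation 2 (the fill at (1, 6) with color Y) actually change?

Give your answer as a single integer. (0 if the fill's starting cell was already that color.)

Answer: 42

Derivation:
After op 1 paint(1,4,W):
RRRRRRRRR
RRRRWRRRR
RRRRRRRRR
WRRRRRRRR
WRRRRRRRR
After op 2 fill(1,6,Y) [42 cells changed]:
YYYYYYYYY
YYYYWYYYY
YYYYYYYYY
WYYYYYYYY
WYYYYYYYY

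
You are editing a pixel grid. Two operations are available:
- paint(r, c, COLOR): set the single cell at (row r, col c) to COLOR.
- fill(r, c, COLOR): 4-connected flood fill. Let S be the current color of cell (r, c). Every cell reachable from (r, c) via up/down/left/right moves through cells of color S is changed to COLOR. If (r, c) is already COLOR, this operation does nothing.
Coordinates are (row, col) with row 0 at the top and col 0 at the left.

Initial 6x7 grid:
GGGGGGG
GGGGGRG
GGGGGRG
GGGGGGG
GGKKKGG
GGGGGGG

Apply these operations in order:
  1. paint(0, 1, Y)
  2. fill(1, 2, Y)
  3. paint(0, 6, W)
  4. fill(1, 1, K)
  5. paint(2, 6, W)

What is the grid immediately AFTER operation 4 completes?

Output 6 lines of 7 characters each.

Answer: KKKKKKW
KKKKKRK
KKKKKRK
KKKKKKK
KKKKKKK
KKKKKKK

Derivation:
After op 1 paint(0,1,Y):
GYGGGGG
GGGGGRG
GGGGGRG
GGGGGGG
GGKKKGG
GGGGGGG
After op 2 fill(1,2,Y) [36 cells changed]:
YYYYYYY
YYYYYRY
YYYYYRY
YYYYYYY
YYKKKYY
YYYYYYY
After op 3 paint(0,6,W):
YYYYYYW
YYYYYRY
YYYYYRY
YYYYYYY
YYKKKYY
YYYYYYY
After op 4 fill(1,1,K) [36 cells changed]:
KKKKKKW
KKKKKRK
KKKKKRK
KKKKKKK
KKKKKKK
KKKKKKK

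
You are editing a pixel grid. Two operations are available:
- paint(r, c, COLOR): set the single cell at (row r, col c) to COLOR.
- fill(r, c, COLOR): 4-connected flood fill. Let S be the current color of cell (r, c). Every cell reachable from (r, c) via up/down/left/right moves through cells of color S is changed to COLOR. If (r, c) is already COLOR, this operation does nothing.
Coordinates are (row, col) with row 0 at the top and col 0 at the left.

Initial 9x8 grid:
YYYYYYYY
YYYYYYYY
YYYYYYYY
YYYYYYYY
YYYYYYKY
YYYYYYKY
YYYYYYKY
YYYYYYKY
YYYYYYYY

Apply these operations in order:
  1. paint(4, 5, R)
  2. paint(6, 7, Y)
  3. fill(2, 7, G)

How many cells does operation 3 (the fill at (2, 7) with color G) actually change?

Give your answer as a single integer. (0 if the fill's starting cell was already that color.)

Answer: 67

Derivation:
After op 1 paint(4,5,R):
YYYYYYYY
YYYYYYYY
YYYYYYYY
YYYYYYYY
YYYYYRKY
YYYYYYKY
YYYYYYKY
YYYYYYKY
YYYYYYYY
After op 2 paint(6,7,Y):
YYYYYYYY
YYYYYYYY
YYYYYYYY
YYYYYYYY
YYYYYRKY
YYYYYYKY
YYYYYYKY
YYYYYYKY
YYYYYYYY
After op 3 fill(2,7,G) [67 cells changed]:
GGGGGGGG
GGGGGGGG
GGGGGGGG
GGGGGGGG
GGGGGRKG
GGGGGGKG
GGGGGGKG
GGGGGGKG
GGGGGGGG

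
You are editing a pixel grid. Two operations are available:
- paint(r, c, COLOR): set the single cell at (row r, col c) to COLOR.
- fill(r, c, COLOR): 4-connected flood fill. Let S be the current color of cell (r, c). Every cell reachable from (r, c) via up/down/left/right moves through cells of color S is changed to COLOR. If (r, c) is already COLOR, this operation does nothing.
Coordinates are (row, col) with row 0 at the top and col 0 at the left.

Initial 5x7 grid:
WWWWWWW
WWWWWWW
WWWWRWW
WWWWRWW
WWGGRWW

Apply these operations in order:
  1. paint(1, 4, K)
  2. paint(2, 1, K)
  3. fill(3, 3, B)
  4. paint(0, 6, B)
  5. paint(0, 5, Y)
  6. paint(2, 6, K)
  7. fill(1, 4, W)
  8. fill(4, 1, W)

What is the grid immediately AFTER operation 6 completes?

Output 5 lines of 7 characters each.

After op 1 paint(1,4,K):
WWWWWWW
WWWWKWW
WWWWRWW
WWWWRWW
WWGGRWW
After op 2 paint(2,1,K):
WWWWWWW
WWWWKWW
WKWWRWW
WWWWRWW
WWGGRWW
After op 3 fill(3,3,B) [28 cells changed]:
BBBBBBB
BBBBKBB
BKBBRBB
BBBBRBB
BBGGRBB
After op 4 paint(0,6,B):
BBBBBBB
BBBBKBB
BKBBRBB
BBBBRBB
BBGGRBB
After op 5 paint(0,5,Y):
BBBBBYB
BBBBKBB
BKBBRBB
BBBBRBB
BBGGRBB
After op 6 paint(2,6,K):
BBBBBYB
BBBBKBB
BKBBRBK
BBBBRBB
BBGGRBB

Answer: BBBBBYB
BBBBKBB
BKBBRBK
BBBBRBB
BBGGRBB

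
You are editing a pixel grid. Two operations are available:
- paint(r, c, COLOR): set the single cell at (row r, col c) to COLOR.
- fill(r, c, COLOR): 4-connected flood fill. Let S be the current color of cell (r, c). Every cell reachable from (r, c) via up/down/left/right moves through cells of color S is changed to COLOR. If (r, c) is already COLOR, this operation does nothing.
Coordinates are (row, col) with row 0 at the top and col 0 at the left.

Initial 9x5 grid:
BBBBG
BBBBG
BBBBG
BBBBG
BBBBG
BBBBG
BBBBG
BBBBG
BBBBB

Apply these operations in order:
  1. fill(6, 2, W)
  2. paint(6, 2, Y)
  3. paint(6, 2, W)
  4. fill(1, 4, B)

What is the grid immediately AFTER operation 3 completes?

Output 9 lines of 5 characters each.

Answer: WWWWG
WWWWG
WWWWG
WWWWG
WWWWG
WWWWG
WWWWG
WWWWG
WWWWW

Derivation:
After op 1 fill(6,2,W) [37 cells changed]:
WWWWG
WWWWG
WWWWG
WWWWG
WWWWG
WWWWG
WWWWG
WWWWG
WWWWW
After op 2 paint(6,2,Y):
WWWWG
WWWWG
WWWWG
WWWWG
WWWWG
WWWWG
WWYWG
WWWWG
WWWWW
After op 3 paint(6,2,W):
WWWWG
WWWWG
WWWWG
WWWWG
WWWWG
WWWWG
WWWWG
WWWWG
WWWWW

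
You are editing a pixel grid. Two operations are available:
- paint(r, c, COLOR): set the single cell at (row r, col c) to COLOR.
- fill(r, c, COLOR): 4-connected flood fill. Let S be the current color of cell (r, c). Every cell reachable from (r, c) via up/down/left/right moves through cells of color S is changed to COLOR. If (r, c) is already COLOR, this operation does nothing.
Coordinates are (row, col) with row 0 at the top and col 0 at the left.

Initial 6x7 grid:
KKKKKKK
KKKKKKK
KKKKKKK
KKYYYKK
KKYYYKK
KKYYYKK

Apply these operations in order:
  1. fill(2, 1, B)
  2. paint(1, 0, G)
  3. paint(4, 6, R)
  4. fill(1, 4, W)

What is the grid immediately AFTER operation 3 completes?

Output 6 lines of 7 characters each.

Answer: BBBBBBB
GBBBBBB
BBBBBBB
BBYYYBB
BBYYYBR
BBYYYBB

Derivation:
After op 1 fill(2,1,B) [33 cells changed]:
BBBBBBB
BBBBBBB
BBBBBBB
BBYYYBB
BBYYYBB
BBYYYBB
After op 2 paint(1,0,G):
BBBBBBB
GBBBBBB
BBBBBBB
BBYYYBB
BBYYYBB
BBYYYBB
After op 3 paint(4,6,R):
BBBBBBB
GBBBBBB
BBBBBBB
BBYYYBB
BBYYYBR
BBYYYBB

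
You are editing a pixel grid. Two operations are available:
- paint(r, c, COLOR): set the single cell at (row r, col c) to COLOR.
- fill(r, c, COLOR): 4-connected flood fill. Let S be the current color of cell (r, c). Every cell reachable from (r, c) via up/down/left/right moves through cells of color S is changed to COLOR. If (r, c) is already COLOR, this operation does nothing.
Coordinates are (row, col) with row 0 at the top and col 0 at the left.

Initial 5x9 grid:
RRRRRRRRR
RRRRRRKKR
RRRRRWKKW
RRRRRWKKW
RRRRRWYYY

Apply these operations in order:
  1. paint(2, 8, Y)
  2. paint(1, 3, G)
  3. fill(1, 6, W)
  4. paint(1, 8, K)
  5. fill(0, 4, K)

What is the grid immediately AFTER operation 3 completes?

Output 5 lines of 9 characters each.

Answer: RRRRRRRRR
RRRGRRWWR
RRRRRWWWY
RRRRRWWWW
RRRRRWYYY

Derivation:
After op 1 paint(2,8,Y):
RRRRRRRRR
RRRRRRKKR
RRRRRWKKY
RRRRRWKKW
RRRRRWYYY
After op 2 paint(1,3,G):
RRRRRRRRR
RRRGRRKKR
RRRRRWKKY
RRRRRWKKW
RRRRRWYYY
After op 3 fill(1,6,W) [6 cells changed]:
RRRRRRRRR
RRRGRRWWR
RRRRRWWWY
RRRRRWWWW
RRRRRWYYY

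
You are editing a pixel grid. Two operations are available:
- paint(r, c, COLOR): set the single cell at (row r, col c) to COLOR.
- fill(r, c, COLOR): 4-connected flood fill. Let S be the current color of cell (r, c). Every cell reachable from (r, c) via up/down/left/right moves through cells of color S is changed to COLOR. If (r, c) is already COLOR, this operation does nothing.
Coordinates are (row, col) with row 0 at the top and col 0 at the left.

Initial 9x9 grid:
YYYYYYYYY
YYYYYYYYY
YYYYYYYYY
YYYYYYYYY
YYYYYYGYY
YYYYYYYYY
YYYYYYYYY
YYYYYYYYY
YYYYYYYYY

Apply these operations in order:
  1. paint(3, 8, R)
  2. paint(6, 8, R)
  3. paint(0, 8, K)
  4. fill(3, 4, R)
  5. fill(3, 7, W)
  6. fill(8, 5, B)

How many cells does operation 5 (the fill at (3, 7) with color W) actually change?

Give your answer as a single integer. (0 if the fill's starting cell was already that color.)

After op 1 paint(3,8,R):
YYYYYYYYY
YYYYYYYYY
YYYYYYYYY
YYYYYYYYR
YYYYYYGYY
YYYYYYYYY
YYYYYYYYY
YYYYYYYYY
YYYYYYYYY
After op 2 paint(6,8,R):
YYYYYYYYY
YYYYYYYYY
YYYYYYYYY
YYYYYYYYR
YYYYYYGYY
YYYYYYYYY
YYYYYYYYR
YYYYYYYYY
YYYYYYYYY
After op 3 paint(0,8,K):
YYYYYYYYK
YYYYYYYYY
YYYYYYYYY
YYYYYYYYR
YYYYYYGYY
YYYYYYYYY
YYYYYYYYR
YYYYYYYYY
YYYYYYYYY
After op 4 fill(3,4,R) [77 cells changed]:
RRRRRRRRK
RRRRRRRRR
RRRRRRRRR
RRRRRRRRR
RRRRRRGRR
RRRRRRRRR
RRRRRRRRR
RRRRRRRRR
RRRRRRRRR
After op 5 fill(3,7,W) [79 cells changed]:
WWWWWWWWK
WWWWWWWWW
WWWWWWWWW
WWWWWWWWW
WWWWWWGWW
WWWWWWWWW
WWWWWWWWW
WWWWWWWWW
WWWWWWWWW

Answer: 79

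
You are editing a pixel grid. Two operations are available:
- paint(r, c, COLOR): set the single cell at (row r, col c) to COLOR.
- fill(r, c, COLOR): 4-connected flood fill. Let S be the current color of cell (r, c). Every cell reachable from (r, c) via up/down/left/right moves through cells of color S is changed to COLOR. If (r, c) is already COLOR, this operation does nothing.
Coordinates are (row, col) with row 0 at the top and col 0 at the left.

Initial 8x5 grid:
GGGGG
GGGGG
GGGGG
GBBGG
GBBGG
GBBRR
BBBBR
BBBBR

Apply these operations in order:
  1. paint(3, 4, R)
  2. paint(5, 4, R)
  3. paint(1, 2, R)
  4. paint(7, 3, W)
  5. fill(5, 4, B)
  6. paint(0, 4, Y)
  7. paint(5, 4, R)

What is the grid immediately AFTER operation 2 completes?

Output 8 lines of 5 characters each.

After op 1 paint(3,4,R):
GGGGG
GGGGG
GGGGG
GBBGR
GBBGG
GBBRR
BBBBR
BBBBR
After op 2 paint(5,4,R):
GGGGG
GGGGG
GGGGG
GBBGR
GBBGG
GBBRR
BBBBR
BBBBR

Answer: GGGGG
GGGGG
GGGGG
GBBGR
GBBGG
GBBRR
BBBBR
BBBBR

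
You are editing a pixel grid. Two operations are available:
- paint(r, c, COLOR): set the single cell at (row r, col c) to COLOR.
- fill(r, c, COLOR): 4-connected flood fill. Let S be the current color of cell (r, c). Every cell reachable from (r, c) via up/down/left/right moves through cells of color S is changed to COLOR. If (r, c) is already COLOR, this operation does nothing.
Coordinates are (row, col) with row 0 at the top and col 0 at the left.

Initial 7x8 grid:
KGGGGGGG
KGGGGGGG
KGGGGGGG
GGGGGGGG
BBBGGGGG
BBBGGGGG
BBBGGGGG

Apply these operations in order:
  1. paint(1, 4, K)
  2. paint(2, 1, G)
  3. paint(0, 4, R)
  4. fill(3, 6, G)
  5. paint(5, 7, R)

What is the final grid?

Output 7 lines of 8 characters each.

Answer: KGGGRGGG
KGGGKGGG
KGGGGGGG
GGGGGGGG
BBBGGGGG
BBBGGGGR
BBBGGGGG

Derivation:
After op 1 paint(1,4,K):
KGGGGGGG
KGGGKGGG
KGGGGGGG
GGGGGGGG
BBBGGGGG
BBBGGGGG
BBBGGGGG
After op 2 paint(2,1,G):
KGGGGGGG
KGGGKGGG
KGGGGGGG
GGGGGGGG
BBBGGGGG
BBBGGGGG
BBBGGGGG
After op 3 paint(0,4,R):
KGGGRGGG
KGGGKGGG
KGGGGGGG
GGGGGGGG
BBBGGGGG
BBBGGGGG
BBBGGGGG
After op 4 fill(3,6,G) [0 cells changed]:
KGGGRGGG
KGGGKGGG
KGGGGGGG
GGGGGGGG
BBBGGGGG
BBBGGGGG
BBBGGGGG
After op 5 paint(5,7,R):
KGGGRGGG
KGGGKGGG
KGGGGGGG
GGGGGGGG
BBBGGGGG
BBBGGGGR
BBBGGGGG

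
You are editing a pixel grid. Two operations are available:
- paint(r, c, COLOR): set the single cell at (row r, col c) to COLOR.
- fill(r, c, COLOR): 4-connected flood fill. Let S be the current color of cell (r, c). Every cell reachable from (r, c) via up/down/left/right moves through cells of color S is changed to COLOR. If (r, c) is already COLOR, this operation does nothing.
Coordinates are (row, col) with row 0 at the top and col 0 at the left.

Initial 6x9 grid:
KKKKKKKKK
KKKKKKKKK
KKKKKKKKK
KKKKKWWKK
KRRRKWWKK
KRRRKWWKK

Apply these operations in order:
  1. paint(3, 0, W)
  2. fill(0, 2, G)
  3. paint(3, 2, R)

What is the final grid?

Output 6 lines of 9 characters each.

Answer: GGGGGGGGG
GGGGGGGGG
GGGGGGGGG
WGRGGWWGG
KRRRGWWGG
KRRRGWWGG

Derivation:
After op 1 paint(3,0,W):
KKKKKKKKK
KKKKKKKKK
KKKKKKKKK
WKKKKWWKK
KRRRKWWKK
KRRRKWWKK
After op 2 fill(0,2,G) [39 cells changed]:
GGGGGGGGG
GGGGGGGGG
GGGGGGGGG
WGGGGWWGG
KRRRGWWGG
KRRRGWWGG
After op 3 paint(3,2,R):
GGGGGGGGG
GGGGGGGGG
GGGGGGGGG
WGRGGWWGG
KRRRGWWGG
KRRRGWWGG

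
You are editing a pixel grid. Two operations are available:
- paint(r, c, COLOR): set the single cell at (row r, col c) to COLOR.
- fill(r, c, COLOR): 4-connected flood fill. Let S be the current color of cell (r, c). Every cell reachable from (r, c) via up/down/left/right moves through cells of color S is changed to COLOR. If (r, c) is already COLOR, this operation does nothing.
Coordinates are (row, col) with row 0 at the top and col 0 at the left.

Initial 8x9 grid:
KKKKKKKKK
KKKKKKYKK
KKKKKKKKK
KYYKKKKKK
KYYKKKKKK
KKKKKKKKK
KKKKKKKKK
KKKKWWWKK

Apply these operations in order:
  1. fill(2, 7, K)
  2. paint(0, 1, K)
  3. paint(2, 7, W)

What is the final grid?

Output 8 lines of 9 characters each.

After op 1 fill(2,7,K) [0 cells changed]:
KKKKKKKKK
KKKKKKYKK
KKKKKKKKK
KYYKKKKKK
KYYKKKKKK
KKKKKKKKK
KKKKKKKKK
KKKKWWWKK
After op 2 paint(0,1,K):
KKKKKKKKK
KKKKKKYKK
KKKKKKKKK
KYYKKKKKK
KYYKKKKKK
KKKKKKKKK
KKKKKKKKK
KKKKWWWKK
After op 3 paint(2,7,W):
KKKKKKKKK
KKKKKKYKK
KKKKKKKWK
KYYKKKKKK
KYYKKKKKK
KKKKKKKKK
KKKKKKKKK
KKKKWWWKK

Answer: KKKKKKKKK
KKKKKKYKK
KKKKKKKWK
KYYKKKKKK
KYYKKKKKK
KKKKKKKKK
KKKKKKKKK
KKKKWWWKK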